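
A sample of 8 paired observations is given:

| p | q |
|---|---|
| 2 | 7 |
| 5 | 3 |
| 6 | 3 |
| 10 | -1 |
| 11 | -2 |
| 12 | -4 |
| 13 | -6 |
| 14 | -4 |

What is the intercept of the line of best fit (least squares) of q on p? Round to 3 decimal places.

8.740

n = 8, Σx = 73, Σy = -4, Σxy = -167, Σx² = 795
Sxx = Σx² − (Σx)²/n = 795 − 666.125 = 128.875
Sxy = Σxy − (Σx)(Σy)/n = -167 − (-36.5) = -130.5
b = Sxy/Sxx = -130.5/128.875 = -1.012609
a = ȳ − b·x̄ = -0.5 − (-1.012609)·9.125 = 8.740058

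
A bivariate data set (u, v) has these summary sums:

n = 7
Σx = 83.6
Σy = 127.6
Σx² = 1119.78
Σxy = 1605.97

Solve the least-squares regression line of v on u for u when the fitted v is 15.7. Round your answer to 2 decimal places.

8.20

Sxx = Σx² − (Σx)²/n = 1119.78 − 998.422857 = 121.357143
Sxy = Σxy − (Σx)(Σy)/n = 1605.97 − 1523.908571 = 82.061429
b = Sxy/Sxx = 82.061429/121.357143 = 0.676198
a = ȳ − b·x̄ = 18.228571 − 0.676198·11.942857 = 10.152838
Set a + b·x = 15.7: x = (15.7 − 10.152838) / 0.676198 = 8.203461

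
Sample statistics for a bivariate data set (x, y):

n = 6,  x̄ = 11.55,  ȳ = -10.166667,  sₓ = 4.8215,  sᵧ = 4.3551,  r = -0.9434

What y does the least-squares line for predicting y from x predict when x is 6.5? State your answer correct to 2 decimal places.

-5.86

b = r · sᵧ/sₓ = -0.9434 · 4.3551/4.8215 = -0.852142
a = ȳ − b·x̄ = -10.166667 − (-0.852142)·11.55 = -0.324430
ŷ(6.5) = a + b·6.5 = -0.324430 + (-0.852142)·6.5 = -5.863351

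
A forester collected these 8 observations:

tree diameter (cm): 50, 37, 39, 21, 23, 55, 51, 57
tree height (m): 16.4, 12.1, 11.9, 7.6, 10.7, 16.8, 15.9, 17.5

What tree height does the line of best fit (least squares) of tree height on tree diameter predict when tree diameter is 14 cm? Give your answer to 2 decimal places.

n = 8, Σx = 333, Σy = 108.9, Σxy = 4869.9, Σx² = 15235
Sxx = Σx² − (Σx)²/n = 15235 − 13861.125 = 1373.875
Sxy = Σxy − (Σx)(Σy)/n = 4869.9 − 4532.9625 = 336.9375
b = Sxy/Sxx = 336.9375/1373.875 = 0.245246
a = ȳ − b·x̄ = 13.6125 − 0.245246·41.625 = 3.404131
ŷ(14) = a + b·14 = 3.404131 + 0.245246·14 = 6.837576

6.84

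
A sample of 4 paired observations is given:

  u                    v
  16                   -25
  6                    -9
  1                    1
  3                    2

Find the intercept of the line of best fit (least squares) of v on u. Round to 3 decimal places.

n = 4, Σx = 26, Σy = -31, Σxy = -447, Σx² = 302
Sxx = Σx² − (Σx)²/n = 302 − 169 = 133
Sxy = Σxy − (Σx)(Σy)/n = -447 − (-201.5) = -245.5
b = Sxy/Sxx = -245.5/133 = -1.845865
a = ȳ − b·x̄ = -7.75 − (-1.845865)·6.5 = 4.248120

4.248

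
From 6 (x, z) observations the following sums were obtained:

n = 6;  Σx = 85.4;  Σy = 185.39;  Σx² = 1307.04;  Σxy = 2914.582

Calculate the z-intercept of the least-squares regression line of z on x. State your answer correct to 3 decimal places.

Sxx = Σx² − (Σx)²/n = 1307.04 − 1215.526667 = 91.513333
Sxy = Σxy − (Σx)(Σy)/n = 2914.582 − 2638.717667 = 275.864333
b = Sxy/Sxx = 275.864333/91.513333 = 3.014471
a = ȳ − b·x̄ = 30.898333 − 3.014471·14.233333 = -12.007644

-12.008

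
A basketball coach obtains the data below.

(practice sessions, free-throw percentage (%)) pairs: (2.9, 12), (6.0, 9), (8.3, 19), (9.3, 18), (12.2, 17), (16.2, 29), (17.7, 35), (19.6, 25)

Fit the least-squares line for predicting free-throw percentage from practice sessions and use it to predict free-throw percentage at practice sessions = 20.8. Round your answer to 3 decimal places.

n = 8, Σx = 92.2, Σy = 164, Σxy = 2200.6, Σx² = 1308.52
Sxx = Σx² − (Σx)²/n = 1308.52 − 1062.605 = 245.915
Sxy = Σxy − (Σx)(Σy)/n = 2200.6 − 1890.1 = 310.5
b = Sxy/Sxx = 310.5/245.915 = 1.262631
a = ȳ − b·x̄ = 20.5 − 1.262631·11.525 = 5.948173
ŷ(20.8) = a + b·20.8 = 5.948173 + 1.262631·20.8 = 32.210906

32.211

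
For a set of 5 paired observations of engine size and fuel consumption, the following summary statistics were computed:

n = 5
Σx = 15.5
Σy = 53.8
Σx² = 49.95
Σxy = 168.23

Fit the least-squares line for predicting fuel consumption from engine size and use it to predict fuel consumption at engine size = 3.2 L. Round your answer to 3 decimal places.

10.836

Sxx = Σx² − (Σx)²/n = 49.95 − 48.05 = 1.9
Sxy = Σxy − (Σx)(Σy)/n = 168.23 − 166.78 = 1.45
b = Sxy/Sxx = 1.45/1.9 = 0.763158
a = ȳ − b·x̄ = 10.76 − 0.763158·3.1 = 8.394211
ŷ(3.2) = a + b·3.2 = 8.394211 + 0.763158·3.2 = 10.836316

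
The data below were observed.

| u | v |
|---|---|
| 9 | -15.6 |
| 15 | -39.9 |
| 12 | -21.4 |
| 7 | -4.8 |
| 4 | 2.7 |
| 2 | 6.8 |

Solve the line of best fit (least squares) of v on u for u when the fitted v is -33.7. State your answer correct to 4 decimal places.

n = 6, Σx = 49, Σy = -72.2, Σxy = -1004.9, Σx² = 519
Sxx = Σx² − (Σx)²/n = 519 − 400.166667 = 118.833333
Sxy = Σxy − (Σx)(Σy)/n = -1004.9 − (-589.633333) = -415.266667
b = Sxy/Sxx = -415.266667/118.833333 = -3.494530
a = ȳ − b·x̄ = -12.033333 − (-3.494530)·8.166667 = 16.505330
Set a + b·x = -33.7: x = (-33.7 − 16.505330) / (-3.494530) = 14.366833

14.3668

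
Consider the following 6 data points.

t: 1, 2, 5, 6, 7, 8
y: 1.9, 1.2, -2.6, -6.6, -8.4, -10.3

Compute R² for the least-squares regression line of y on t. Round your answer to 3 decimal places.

n = 6, Σx = 29, Σy = -24.8, Σxy = -189.5, Σx² = 179, Σy² = 232.02
Sxx = Σx² − (Σx)²/n = 179 − 140.166667 = 38.833333
Sxy = Σxy − (Σx)(Σy)/n = -189.5 − (-119.866667) = -69.633333
Syy = Σy² − (Σy)²/n = 232.02 − 102.506667 = 129.513333
R² = Sxy²/(Sxx·Syy) = (-69.633333)²/(38.833333·129.513333) = 0.964085

0.964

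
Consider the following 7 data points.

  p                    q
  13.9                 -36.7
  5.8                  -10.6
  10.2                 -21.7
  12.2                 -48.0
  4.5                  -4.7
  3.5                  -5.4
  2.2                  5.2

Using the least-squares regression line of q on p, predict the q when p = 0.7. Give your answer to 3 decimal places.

9.196

n = 7, Σx = 52.3, Σy = -121.9, Σxy = -1407.16, Σx² = 517.07
Sxx = Σx² − (Σx)²/n = 517.07 − 390.755714 = 126.314286
Sxy = Σxy − (Σx)(Σy)/n = -1407.16 − (-910.767143) = -496.392857
b = Sxy/Sxx = -496.392857/126.314286 = -3.929824
a = ȳ − b·x̄ = -17.414286 − (-3.929824)·7.471429 = 11.947110
ŷ(0.7) = a + b·0.7 = 11.947110 + (-3.929824)·0.7 = 9.196234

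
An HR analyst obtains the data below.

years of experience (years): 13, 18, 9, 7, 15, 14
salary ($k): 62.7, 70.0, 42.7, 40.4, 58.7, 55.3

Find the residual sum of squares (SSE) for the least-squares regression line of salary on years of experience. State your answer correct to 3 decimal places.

70.493

n = 6, Σx = 76, Σy = 329.8, Σxy = 4396.9, Σx² = 1044, Σy² = 18790.52
Sxx = Σx² − (Σx)²/n = 1044 − 962.666667 = 81.333333
Sxy = Σxy − (Σx)(Σy)/n = 4396.9 − 4177.466667 = 219.433333
Syy = Σy² − (Σy)²/n = 18790.52 − 18128.006667 = 662.513333
b = Sxy/Sxx = 219.433333/81.333333 = 2.697951
SSE = Syy − b·Sxy = 662.513333 − 2.697951·219.433333 = 70.492992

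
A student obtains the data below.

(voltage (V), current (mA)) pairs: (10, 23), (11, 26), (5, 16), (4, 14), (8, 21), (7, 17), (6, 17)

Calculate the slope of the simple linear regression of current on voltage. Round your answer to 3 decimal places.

n = 7, Σx = 51, Σy = 134, Σxy = 1041, Σx² = 411
Sxx = Σx² − (Σx)²/n = 411 − 371.571429 = 39.428571
Sxy = Σxy − (Σx)(Σy)/n = 1041 − 976.285714 = 64.714286
b = Sxy/Sxx = 64.714286/39.428571 = 1.641304

1.641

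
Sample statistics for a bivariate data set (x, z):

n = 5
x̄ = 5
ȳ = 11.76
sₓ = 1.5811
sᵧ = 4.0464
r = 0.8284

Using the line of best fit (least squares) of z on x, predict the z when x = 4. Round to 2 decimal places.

9.64

b = r · sᵧ/sₓ = 0.8284 · 4.0464/1.5811 = 2.120067
a = ȳ − b·x̄ = 11.76 − 2.120067·5 = 1.159666
ŷ(4) = a + b·4 = 1.159666 + 2.120067·4 = 9.639933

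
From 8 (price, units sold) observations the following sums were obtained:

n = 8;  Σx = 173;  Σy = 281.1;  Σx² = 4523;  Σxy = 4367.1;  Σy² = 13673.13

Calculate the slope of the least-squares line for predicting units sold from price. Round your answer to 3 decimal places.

-2.189

Sxx = Σx² − (Σx)²/n = 4523 − 3741.125 = 781.875
Sxy = Σxy − (Σx)(Σy)/n = 4367.1 − 6078.7875 = -1711.6875
b = Sxy/Sxx = -1711.6875/781.875 = -2.189209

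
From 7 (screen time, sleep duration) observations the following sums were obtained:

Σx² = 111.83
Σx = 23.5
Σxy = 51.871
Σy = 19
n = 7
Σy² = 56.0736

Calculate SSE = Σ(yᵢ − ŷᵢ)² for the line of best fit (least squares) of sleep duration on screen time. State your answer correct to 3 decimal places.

0.192

Sxx = Σx² − (Σx)²/n = 111.83 − 78.892857 = 32.937143
Sxy = Σxy − (Σx)(Σy)/n = 51.871 − 63.785714 = -11.914714
Syy = Σy² − (Σy)²/n = 56.0736 − 51.571429 = 4.502171
b = Sxy/Sxx = -11.914714/32.937143 = -0.361741
SSE = Syy − b·Sxy = 4.502171 − (-0.361741)·(-11.914714) = 0.192131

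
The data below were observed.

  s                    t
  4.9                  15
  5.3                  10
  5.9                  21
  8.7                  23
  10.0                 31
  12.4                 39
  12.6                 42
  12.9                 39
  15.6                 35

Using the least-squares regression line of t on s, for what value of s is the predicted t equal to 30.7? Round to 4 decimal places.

10.6865

n = 9, Σx = 88.3, Σy = 255, Σxy = 2822.4, Σx² = 984.89
Sxx = Σx² − (Σx)²/n = 984.89 − 866.321111 = 118.568889
Sxy = Σxy − (Σx)(Σy)/n = 2822.4 − 2501.833333 = 320.566667
b = Sxy/Sxx = 320.566667/118.568889 = 2.703632
a = ȳ − b·x̄ = 28.333333 − 2.703632·9.811111 = 1.807697
Set a + b·x = 30.7: x = (30.7 − 1.807697) / 2.703632 = 10.686477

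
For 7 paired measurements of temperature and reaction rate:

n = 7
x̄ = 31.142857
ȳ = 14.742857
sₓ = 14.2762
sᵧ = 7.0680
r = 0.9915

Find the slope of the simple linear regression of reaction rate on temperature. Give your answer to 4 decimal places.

b = r · sᵧ/sₓ = 0.9915 · 7.068/14.2762 = 0.490881

0.4909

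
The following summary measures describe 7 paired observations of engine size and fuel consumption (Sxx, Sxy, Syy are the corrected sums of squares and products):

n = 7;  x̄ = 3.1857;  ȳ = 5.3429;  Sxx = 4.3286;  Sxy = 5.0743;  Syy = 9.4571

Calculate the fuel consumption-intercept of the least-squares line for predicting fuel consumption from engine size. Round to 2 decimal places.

b = Sxy/Sxx = 5.0743/4.3286 = 1.172273
a = ȳ − b·x̄ = 5.3429 − 1.172273·3.1857 = 1.608391

1.61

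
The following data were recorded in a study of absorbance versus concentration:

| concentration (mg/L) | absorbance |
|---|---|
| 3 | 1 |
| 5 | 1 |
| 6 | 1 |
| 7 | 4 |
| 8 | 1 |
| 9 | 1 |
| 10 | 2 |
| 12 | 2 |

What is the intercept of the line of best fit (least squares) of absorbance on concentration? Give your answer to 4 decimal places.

n = 8, Σx = 60, Σy = 13, Σxy = 103, Σx² = 508
Sxx = Σx² − (Σx)²/n = 508 − 450 = 58
Sxy = Σxy − (Σx)(Σy)/n = 103 − 97.5 = 5.5
b = Sxy/Sxx = 5.5/58 = 0.094828
a = ȳ − b·x̄ = 1.625 − 0.094828·7.5 = 0.913793

0.9138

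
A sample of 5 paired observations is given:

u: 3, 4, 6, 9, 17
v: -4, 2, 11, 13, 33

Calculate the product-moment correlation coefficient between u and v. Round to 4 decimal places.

0.9801

n = 5, Σx = 39, Σy = 55, Σxy = 740, Σx² = 431, Σy² = 1399
Sxx = Σx² − (Σx)²/n = 431 − 304.2 = 126.8
Sxy = Σxy − (Σx)(Σy)/n = 740 − 429 = 311
Syy = Σy² − (Σy)²/n = 1399 − 605 = 794
r = Sxy/√(Sxx·Syy) = 311/√(100679.2) = 311/317.299858 = 0.980145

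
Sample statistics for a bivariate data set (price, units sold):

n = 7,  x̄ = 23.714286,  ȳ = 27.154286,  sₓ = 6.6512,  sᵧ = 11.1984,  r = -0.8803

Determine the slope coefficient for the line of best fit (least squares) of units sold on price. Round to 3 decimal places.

-1.482

b = r · sᵧ/sₓ = -0.8803 · 11.1984/6.6512 = -1.482131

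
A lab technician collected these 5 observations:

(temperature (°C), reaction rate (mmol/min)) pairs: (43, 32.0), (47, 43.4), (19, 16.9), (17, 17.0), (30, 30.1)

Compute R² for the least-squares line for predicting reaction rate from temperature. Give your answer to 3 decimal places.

0.904

n = 5, Σx = 156, Σy = 139.4, Σxy = 4928.9, Σx² = 5608, Σy² = 4388.18
Sxx = Σx² − (Σx)²/n = 5608 − 4867.2 = 740.8
Sxy = Σxy − (Σx)(Σy)/n = 4928.9 − 4349.28 = 579.62
Syy = Σy² − (Σy)²/n = 4388.18 − 3886.472 = 501.708
R² = Sxy²/(Sxx·Syy) = (579.62)²/(740.8·501.708) = 0.903930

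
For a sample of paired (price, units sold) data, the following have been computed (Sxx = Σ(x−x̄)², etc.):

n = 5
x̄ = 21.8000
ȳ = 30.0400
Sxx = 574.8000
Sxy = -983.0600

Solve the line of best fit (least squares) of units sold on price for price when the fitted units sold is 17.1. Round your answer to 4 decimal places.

29.3661

b = Sxy/Sxx = -983.06/574.8 = -1.710264
a = ȳ − b·x̄ = 30.04 − (-1.710264)·21.8 = 67.323765
Set a + b·x = 17.1: x = (17.1 − 67.323765) / (-1.710264) = 29.366081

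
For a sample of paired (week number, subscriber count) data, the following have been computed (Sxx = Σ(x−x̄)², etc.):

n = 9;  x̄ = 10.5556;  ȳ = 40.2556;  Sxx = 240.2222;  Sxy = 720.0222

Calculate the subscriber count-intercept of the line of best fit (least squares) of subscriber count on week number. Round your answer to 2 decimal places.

b = Sxy/Sxx = 720.0222/240.2222 = 2.997317
a = ȳ − b·x̄ = 40.2556 − 2.997317·10.5556 = 8.617116

8.62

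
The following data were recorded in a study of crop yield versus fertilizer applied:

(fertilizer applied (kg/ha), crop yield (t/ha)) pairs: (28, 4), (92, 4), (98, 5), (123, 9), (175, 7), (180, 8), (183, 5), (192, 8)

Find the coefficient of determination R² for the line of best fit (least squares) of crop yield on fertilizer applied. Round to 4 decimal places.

n = 8, Σx = 1071, Σy = 50, Σxy = 7193, Σx² = 167359, Σy² = 340
Sxx = Σx² − (Σx)²/n = 167359 − 143380.125 = 23978.875
Sxy = Σxy − (Σx)(Σy)/n = 7193 − 6693.75 = 499.25
Syy = Σy² − (Σy)²/n = 340 − 312.5 = 27.5
R² = Sxy²/(Sxx·Syy) = (499.25)²/(23978.875·27.5) = 0.377985

0.3780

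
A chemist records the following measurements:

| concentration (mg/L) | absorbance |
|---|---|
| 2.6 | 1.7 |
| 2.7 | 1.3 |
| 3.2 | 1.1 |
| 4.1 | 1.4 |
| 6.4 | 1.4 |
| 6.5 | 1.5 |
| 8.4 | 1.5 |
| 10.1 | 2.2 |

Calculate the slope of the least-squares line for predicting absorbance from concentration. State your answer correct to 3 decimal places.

n = 8, Σx = 44, Σy = 12.1, Σxy = 70.72, Σx² = 296.88
Sxx = Σx² − (Σx)²/n = 296.88 − 242 = 54.88
Sxy = Σxy − (Σx)(Σy)/n = 70.72 − 66.55 = 4.17
b = Sxy/Sxx = 4.17/54.88 = 0.075984

0.076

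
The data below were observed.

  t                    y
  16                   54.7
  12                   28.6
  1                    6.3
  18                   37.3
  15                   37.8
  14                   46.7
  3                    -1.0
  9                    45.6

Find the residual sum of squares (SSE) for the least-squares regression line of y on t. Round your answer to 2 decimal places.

n = 8, Σx = 88, Σy = 256, Σxy = 3524.3, Σx² = 1236, Σy² = 10931.12
Sxx = Σx² − (Σx)²/n = 1236 − 968 = 268
Sxy = Σxy − (Σx)(Σy)/n = 3524.3 − 2816 = 708.3
Syy = Σy² − (Σy)²/n = 10931.12 − 8192 = 2739.12
b = Sxy/Sxx = 708.3/268 = 2.642910
SSE = Syy − b·Sxy = 2739.12 − 2.642910·708.3 = 867.146530

867.15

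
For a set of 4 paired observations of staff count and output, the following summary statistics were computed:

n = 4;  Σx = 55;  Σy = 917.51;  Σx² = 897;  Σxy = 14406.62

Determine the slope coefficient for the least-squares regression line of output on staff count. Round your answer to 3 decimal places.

Sxx = Σx² − (Σx)²/n = 897 − 756.25 = 140.75
Sxy = Σxy − (Σx)(Σy)/n = 14406.62 − 12615.7625 = 1790.8575
b = Sxy/Sxx = 1790.8575/140.75 = 12.723677

12.724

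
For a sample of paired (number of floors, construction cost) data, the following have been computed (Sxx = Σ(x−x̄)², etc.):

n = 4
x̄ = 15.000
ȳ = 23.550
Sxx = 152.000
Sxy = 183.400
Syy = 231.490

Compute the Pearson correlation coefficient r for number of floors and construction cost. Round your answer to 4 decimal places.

r = Sxy/√(Sxx·Syy) = 183.4/√(35186.48) = 183.4/187.580596 = 0.977713

0.9777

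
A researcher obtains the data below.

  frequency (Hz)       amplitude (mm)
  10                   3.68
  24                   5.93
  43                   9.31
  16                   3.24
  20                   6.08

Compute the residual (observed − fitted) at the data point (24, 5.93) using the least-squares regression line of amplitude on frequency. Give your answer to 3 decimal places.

n = 5, Σx = 113, Σy = 28.24, Σxy = 752.89, Σx² = 3181
Sxx = Σx² − (Σx)²/n = 3181 − 2553.8 = 627.2
Sxy = Σxy − (Σx)(Σy)/n = 752.89 − 638.224 = 114.666
b = Sxy/Sxx = 114.666/627.2 = 0.182822
a = ȳ − b·x̄ = 5.648 − 0.182822·22.6 = 1.516221
ŷ(24) = 1.516221 + 0.182822·24 = 5.903951
residual = y − ŷ = 5.93 − 5.903951 = 0.026049

0.026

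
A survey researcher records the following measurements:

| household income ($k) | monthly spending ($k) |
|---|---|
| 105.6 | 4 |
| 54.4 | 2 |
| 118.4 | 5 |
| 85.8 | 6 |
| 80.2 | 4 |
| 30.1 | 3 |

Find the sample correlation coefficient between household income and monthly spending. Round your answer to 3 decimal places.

0.656

n = 6, Σx = 474.5, Σy = 24, Σxy = 2049.1, Σx² = 42828.97, Σy² = 106
Sxx = Σx² − (Σx)²/n = 42828.97 − 37525.041667 = 5303.928333
Sxy = Σxy − (Σx)(Σy)/n = 2049.1 − 1898 = 151.1
Syy = Σy² − (Σy)²/n = 106 − 96 = 10
r = Sxy/√(Sxx·Syy) = 151.1/√(53039.283333) = 151.1/230.302591 = 0.656093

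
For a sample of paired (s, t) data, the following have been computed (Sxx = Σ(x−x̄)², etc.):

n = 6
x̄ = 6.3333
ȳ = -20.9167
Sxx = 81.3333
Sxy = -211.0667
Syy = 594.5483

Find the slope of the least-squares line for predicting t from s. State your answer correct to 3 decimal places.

b = Sxy/Sxx = -211.0667/81.3333 = -2.595083

-2.595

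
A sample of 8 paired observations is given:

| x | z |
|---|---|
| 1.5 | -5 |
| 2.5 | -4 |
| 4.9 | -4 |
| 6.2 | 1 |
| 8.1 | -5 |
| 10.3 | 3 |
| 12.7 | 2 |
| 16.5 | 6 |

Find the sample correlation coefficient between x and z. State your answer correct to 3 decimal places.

n = 8, Σx = 62.7, Σy = -6, Σxy = 83.9, Σx² = 676.19, Σy² = 132
Sxx = Σx² − (Σx)²/n = 676.19 − 491.41125 = 184.77875
Sxy = Σxy − (Σx)(Σy)/n = 83.9 − (-47.025) = 130.925
Syy = Σy² − (Σy)²/n = 132 − 4.5 = 127.5
r = Sxy/√(Sxx·Syy) = 130.925/√(23559.290625) = 130.925/153.490360 = 0.852985

0.853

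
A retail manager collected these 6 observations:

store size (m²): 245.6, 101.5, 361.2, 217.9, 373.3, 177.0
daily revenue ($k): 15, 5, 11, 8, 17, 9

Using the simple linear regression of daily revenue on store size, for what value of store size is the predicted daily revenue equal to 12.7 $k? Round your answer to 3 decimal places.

302.446

n = 6, Σx = 1476.5, Σy = 65, Σxy = 17847, Σx² = 419249.35
Sxx = Σx² − (Σx)²/n = 419249.35 − 363342.041667 = 55907.308333
Sxy = Σxy − (Σx)(Σy)/n = 17847 − 15995.416667 = 1851.583333
b = Sxy/Sxx = 1851.583333/55907.308333 = 0.033119
a = ȳ − b·x̄ = 10.833333 − 0.033119·246.083333 = 2.683347
Set a + b·x = 12.7: x = (12.7 − 2.683347) / 0.033119 = 302.446073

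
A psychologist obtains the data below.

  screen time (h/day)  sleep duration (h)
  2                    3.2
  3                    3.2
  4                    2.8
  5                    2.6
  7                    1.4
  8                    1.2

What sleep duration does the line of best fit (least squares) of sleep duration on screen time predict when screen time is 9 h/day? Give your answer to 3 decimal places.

0.847

n = 6, Σx = 29, Σy = 14.4, Σxy = 59.6, Σx² = 167
Sxx = Σx² − (Σx)²/n = 167 − 140.166667 = 26.833333
Sxy = Σxy − (Σx)(Σy)/n = 59.6 − 69.6 = -10
b = Sxy/Sxx = -10/26.833333 = -0.372671
a = ȳ − b·x̄ = 2.4 − (-0.372671)·4.833333 = 4.201242
ŷ(9) = a + b·9 = 4.201242 + (-0.372671)·9 = 0.847205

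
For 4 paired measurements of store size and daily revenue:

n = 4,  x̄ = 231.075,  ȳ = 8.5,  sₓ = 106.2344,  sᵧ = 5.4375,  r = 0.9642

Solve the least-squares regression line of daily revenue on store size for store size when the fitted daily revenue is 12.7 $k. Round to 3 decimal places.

316.179

b = r · sᵧ/sₓ = 0.9642 · 5.4375/106.2344 = 0.049352
a = ȳ − b·x̄ = 8.5 − 0.049352·231.075 = -2.903921
Set a + b·x = 12.7: x = (12.7 − (-2.903921)) / 0.049352 = 316.178626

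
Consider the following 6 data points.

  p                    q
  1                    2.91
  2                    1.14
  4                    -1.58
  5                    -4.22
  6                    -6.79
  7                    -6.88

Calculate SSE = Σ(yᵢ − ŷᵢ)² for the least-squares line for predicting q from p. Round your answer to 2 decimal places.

n = 6, Σx = 25, Σy = -15.42, Σxy = -111.13, Σx² = 131, Σy² = 123.511
Sxx = Σx² − (Σx)²/n = 131 − 104.166667 = 26.833333
Sxy = Σxy − (Σx)(Σy)/n = -111.13 − (-64.25) = -46.88
Syy = Σy² − (Σy)²/n = 123.511 − 39.6294 = 83.8816
b = Sxy/Sxx = -46.88/26.833333 = -1.747081
SSE = Syy − b·Sxy = 83.8816 − (-1.747081)·(-46.88) = 1.978455

1.98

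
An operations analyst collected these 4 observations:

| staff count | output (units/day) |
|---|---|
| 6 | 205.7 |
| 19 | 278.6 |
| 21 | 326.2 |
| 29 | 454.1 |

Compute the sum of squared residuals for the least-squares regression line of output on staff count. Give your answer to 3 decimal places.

3263.685

n = 4, Σx = 75, Σy = 1264.6, Σxy = 26546.7, Σx² = 1679, Σy² = 432543.7
Sxx = Σx² − (Σx)²/n = 1679 − 1406.25 = 272.75
Sxy = Σxy − (Σx)(Σy)/n = 26546.7 − 23711.25 = 2835.45
Syy = Σy² − (Σy)²/n = 432543.7 − 399803.29 = 32740.41
b = Sxy/Sxx = 2835.45/272.75 = 10.395784
SSE = Syy − b·Sxy = 32740.41 − 10.395784·2835.45 = 3263.685151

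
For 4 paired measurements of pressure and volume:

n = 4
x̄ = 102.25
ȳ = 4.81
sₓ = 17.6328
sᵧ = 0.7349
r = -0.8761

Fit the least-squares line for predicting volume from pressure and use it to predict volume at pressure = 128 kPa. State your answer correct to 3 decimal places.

3.870

b = r · sᵧ/sₓ = -0.8761 · 0.7349/17.6328 = -0.036514
a = ȳ − b·x̄ = 4.81 − (-0.036514)·102.25 = 8.543567
ŷ(128) = a + b·128 = 8.543567 + (-0.036514)·128 = 3.869762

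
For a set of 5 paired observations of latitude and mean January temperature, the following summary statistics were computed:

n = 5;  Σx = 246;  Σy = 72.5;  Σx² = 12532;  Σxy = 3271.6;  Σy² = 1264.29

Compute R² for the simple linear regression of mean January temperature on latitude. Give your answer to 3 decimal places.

0.955

Sxx = Σx² − (Σx)²/n = 12532 − 12103.2 = 428.8
Sxy = Σxy − (Σx)(Σy)/n = 3271.6 − 3567 = -295.4
Syy = Σy² − (Σy)²/n = 1264.29 − 1051.25 = 213.04
R² = Sxy²/(Sxx·Syy) = (-295.4)²/(428.8·213.04) = 0.955224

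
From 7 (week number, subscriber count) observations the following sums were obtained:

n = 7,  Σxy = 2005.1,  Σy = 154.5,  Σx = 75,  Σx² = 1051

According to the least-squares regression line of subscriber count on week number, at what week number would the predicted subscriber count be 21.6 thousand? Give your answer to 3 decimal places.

Sxx = Σx² − (Σx)²/n = 1051 − 803.571429 = 247.428571
Sxy = Σxy − (Σx)(Σy)/n = 2005.1 − 1655.357143 = 349.742857
b = Sxy/Sxx = 349.742857/247.428571 = 1.413510
a = ȳ − b·x̄ = 22.071429 − 1.413510·10.714286 = 6.926674
Set a + b·x = 21.6: x = (21.6 − 6.926674) / 1.413510 = 10.380770

10.381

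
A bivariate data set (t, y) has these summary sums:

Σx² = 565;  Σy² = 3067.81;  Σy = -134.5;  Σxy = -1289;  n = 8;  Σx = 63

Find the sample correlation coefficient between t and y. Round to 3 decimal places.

-0.975

Sxx = Σx² − (Σx)²/n = 565 − 496.125 = 68.875
Sxy = Σxy − (Σx)(Σy)/n = -1289 − (-1059.1875) = -229.8125
Syy = Σy² − (Σy)²/n = 3067.81 − 2261.28125 = 806.52875
r = Sxy/√(Sxx·Syy) = -229.8125/√(55549.667656) = -229.8125/235.689770 = -0.975064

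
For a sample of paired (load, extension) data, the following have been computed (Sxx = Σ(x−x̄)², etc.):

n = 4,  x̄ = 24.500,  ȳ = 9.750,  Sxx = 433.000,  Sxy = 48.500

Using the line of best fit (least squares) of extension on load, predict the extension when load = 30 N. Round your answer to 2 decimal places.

b = Sxy/Sxx = 48.5/433 = 0.112009
a = ȳ − b·x̄ = 9.75 − 0.112009·24.5 = 7.005774
ŷ(30) = a + b·30 = 7.005774 + 0.112009·30 = 10.366051

10.37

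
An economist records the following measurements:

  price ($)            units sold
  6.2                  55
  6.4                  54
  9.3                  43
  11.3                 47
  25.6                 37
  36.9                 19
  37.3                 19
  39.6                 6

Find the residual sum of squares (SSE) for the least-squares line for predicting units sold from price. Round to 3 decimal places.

162.886

n = 8, Σx = 172.6, Σy = 280, Σxy = 4212.2, Σx² = 5270, Σy² = 12126
Sxx = Σx² − (Σx)²/n = 5270 − 3723.845 = 1546.155
Sxy = Σxy − (Σx)(Σy)/n = 4212.2 − 6041 = -1828.8
Syy = Σy² − (Σy)²/n = 12126 − 9800 = 2326
b = Sxy/Sxx = -1828.8/1546.155 = -1.182805
SSE = Syy − b·Sxy = 2326 − (-1.182805)·(-1828.8) = 162.886056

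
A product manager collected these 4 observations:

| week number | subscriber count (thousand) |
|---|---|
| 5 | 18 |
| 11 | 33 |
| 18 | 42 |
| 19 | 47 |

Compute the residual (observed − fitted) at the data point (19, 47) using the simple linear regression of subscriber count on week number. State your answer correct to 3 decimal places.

0.969

n = 4, Σx = 53, Σy = 140, Σxy = 2102, Σx² = 831
Sxx = Σx² − (Σx)²/n = 831 − 702.25 = 128.75
Sxy = Σxy − (Σx)(Σy)/n = 2102 − 1855 = 247
b = Sxy/Sxx = 247/128.75 = 1.918447
a = ȳ − b·x̄ = 35 − 1.918447·13.25 = 9.580583
ŷ(19) = 9.580583 + 1.918447·19 = 46.031068
residual = y − ŷ = 47 − 46.031068 = 0.968932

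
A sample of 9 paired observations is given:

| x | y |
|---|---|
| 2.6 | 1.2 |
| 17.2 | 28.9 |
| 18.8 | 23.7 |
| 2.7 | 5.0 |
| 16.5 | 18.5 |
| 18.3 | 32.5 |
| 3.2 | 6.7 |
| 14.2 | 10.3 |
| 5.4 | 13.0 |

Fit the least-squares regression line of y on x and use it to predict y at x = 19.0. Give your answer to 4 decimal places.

n = 9, Σx = 98.9, Σy = 139.8, Σxy = 2097.16, Σx² = 1511.51
Sxx = Σx² − (Σx)²/n = 1511.51 − 1086.801111 = 424.708889
Sxy = Σxy − (Σx)(Σy)/n = 2097.16 − 1536.246667 = 560.913333
b = Sxy/Sxx = 560.913333/424.708889 = 1.320701
a = ȳ − b·x̄ = 15.533333 − 1.320701·10.988889 = 1.020300
ŷ(19.0) = a + b·19.0 = 1.020300 + 1.320701·19 = 26.113614

26.1136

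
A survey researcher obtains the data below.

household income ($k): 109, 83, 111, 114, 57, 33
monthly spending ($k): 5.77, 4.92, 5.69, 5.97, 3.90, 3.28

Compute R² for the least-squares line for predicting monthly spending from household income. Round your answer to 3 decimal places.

n = 6, Σx = 507, Σy = 29.53, Σxy = 2680, Σx² = 48425, Σy² = 151.4847
Sxx = Σx² − (Σx)²/n = 48425 − 42841.5 = 5583.5
Sxy = Σxy − (Σx)(Σy)/n = 2680 − 2495.285 = 184.715
Syy = Σy² − (Σy)²/n = 151.4847 − 145.336817 = 6.147883
R² = Sxy²/(Sxx·Syy) = (184.715)²/(5583.5·6.147883) = 0.993968

0.994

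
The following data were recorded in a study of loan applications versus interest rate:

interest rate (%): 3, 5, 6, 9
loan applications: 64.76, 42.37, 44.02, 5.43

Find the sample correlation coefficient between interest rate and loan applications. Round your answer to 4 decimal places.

-0.9791

n = 4, Σx = 23, Σy = 156.58, Σxy = 719.12, Σx² = 151, Σy² = 7956.3198
Sxx = Σx² − (Σx)²/n = 151 − 132.25 = 18.75
Sxy = Σxy − (Σx)(Σy)/n = 719.12 − 900.335 = -181.215
Syy = Σy² − (Σy)²/n = 7956.3198 − 6129.3241 = 1826.9957
r = Sxy/√(Sxx·Syy) = -181.215/√(34256.169375) = -181.215/185.084222 = -0.979095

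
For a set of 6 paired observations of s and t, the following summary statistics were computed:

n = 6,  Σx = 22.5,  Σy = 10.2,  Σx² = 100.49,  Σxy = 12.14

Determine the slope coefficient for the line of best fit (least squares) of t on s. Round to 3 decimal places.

-1.620

Sxx = Σx² − (Σx)²/n = 100.49 − 84.375 = 16.115
Sxy = Σxy − (Σx)(Σy)/n = 12.14 − 38.25 = -26.11
b = Sxy/Sxx = -26.11/16.115 = -1.620230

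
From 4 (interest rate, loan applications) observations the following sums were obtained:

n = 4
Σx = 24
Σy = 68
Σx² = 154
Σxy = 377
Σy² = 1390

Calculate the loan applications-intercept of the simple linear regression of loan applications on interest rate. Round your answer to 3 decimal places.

35.600

Sxx = Σx² − (Σx)²/n = 154 − 144 = 10
Sxy = Σxy − (Σx)(Σy)/n = 377 − 408 = -31
b = Sxy/Sxx = -31/10 = -3.1
a = ȳ − b·x̄ = 17 − (-3.1)·6 = 35.6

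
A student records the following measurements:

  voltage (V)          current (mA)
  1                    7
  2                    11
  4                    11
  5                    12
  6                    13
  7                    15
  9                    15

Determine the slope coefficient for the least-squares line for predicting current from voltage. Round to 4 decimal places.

0.9177

n = 7, Σx = 34, Σy = 84, Σxy = 451, Σx² = 212
Sxx = Σx² − (Σx)²/n = 212 − 165.142857 = 46.857143
Sxy = Σxy − (Σx)(Σy)/n = 451 − 408 = 43
b = Sxy/Sxx = 43/46.857143 = 0.917683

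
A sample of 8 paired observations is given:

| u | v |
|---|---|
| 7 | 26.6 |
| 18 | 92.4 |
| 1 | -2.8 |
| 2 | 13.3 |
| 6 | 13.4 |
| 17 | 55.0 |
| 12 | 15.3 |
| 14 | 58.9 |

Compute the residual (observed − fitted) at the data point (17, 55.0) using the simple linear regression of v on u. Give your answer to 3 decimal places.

n = 8, Σx = 77, Σy = 272.1, Σxy = 3896.8, Σx² = 1043
Sxx = Σx² − (Σx)²/n = 1043 − 741.125 = 301.875
Sxy = Σxy − (Σx)(Σy)/n = 3896.8 − 2618.9625 = 1277.8375
b = Sxy/Sxx = 1277.8375/301.875 = 4.233002
a = ȳ − b·x̄ = 34.0125 − 4.233002·9.625 = -6.730145
ŷ(17) = -6.730145 + 4.233002·17 = 65.230890
residual = y − ŷ = 55.0 − 65.230890 = -10.230890

-10.231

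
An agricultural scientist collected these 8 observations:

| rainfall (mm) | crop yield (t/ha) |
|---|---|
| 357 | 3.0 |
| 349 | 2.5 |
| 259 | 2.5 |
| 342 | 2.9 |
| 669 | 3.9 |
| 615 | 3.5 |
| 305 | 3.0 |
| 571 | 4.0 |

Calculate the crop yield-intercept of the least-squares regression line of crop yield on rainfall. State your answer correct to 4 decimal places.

n = 8, Σx = 3467, Σy = 25.3, Σxy = 11543.4, Σx² = 1678147
Sxx = Σx² − (Σx)²/n = 1678147 − 1502511.125 = 175635.875
Sxy = Σxy − (Σx)(Σy)/n = 11543.4 − 10964.3875 = 579.0125
b = Sxy/Sxx = 579.0125/175635.875 = 0.003297
a = ȳ − b·x̄ = 3.1625 − 0.003297·433.375 = 1.733808

1.7338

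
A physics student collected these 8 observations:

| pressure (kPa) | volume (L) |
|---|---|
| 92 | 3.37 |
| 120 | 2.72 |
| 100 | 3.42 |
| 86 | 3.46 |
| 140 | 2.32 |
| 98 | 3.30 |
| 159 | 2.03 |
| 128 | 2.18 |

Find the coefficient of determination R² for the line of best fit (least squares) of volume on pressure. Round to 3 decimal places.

n = 8, Σx = 923, Σy = 22.8, Σxy = 2526.01, Σx² = 111129, Σy² = 67.569
Sxx = Σx² − (Σx)²/n = 111129 − 106491.125 = 4637.875
Sxy = Σxy − (Σx)(Σy)/n = 2526.01 − 2630.55 = -104.54
Syy = Σy² − (Σy)²/n = 67.569 − 64.98 = 2.589
R² = Sxy²/(Sxx·Syy) = (-104.54)²/(4637.875·2.589) = 0.910152

0.910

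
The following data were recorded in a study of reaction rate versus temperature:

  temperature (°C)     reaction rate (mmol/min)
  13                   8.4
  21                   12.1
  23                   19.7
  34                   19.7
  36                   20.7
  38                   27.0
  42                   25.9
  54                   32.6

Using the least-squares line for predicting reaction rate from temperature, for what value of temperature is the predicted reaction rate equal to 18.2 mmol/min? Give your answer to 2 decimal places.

n = 8, Σx = 261, Σy = 166.1, Σxy = 6105.6, Σx² = 9715
Sxx = Σx² − (Σx)²/n = 9715 − 8515.125 = 1199.875
Sxy = Σxy − (Σx)(Σy)/n = 6105.6 − 5419.0125 = 686.5875
b = Sxy/Sxx = 686.5875/1199.875 = 0.572216
a = ȳ − b·x̄ = 20.7625 − 0.572216·32.625 = 2.093958
Set a + b·x = 18.2: x = (18.2 − 2.093958) / 0.572216 = 28.146795

28.15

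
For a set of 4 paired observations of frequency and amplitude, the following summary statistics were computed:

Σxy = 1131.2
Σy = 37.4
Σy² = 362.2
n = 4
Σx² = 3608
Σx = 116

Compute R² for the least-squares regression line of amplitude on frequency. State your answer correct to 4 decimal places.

0.7114

Sxx = Σx² − (Σx)²/n = 3608 − 3364 = 244
Sxy = Σxy − (Σx)(Σy)/n = 1131.2 − 1084.6 = 46.6
Syy = Σy² − (Σy)²/n = 362.2 − 349.69 = 12.51
R² = Sxy²/(Sxx·Syy) = (46.6)²/(244·12.51) = 0.711418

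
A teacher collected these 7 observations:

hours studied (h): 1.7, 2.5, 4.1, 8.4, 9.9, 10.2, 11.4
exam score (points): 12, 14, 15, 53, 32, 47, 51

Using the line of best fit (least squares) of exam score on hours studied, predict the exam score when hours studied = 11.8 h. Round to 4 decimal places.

n = 7, Σx = 48.2, Σy = 224, Σxy = 1939.7, Σx² = 428.52
Sxx = Σx² − (Σx)²/n = 428.52 − 331.891429 = 96.628571
Sxy = Σxy − (Σx)(Σy)/n = 1939.7 − 1542.4 = 397.3
b = Sxy/Sxx = 397.3/96.628571 = 4.111620
a = ȳ − b·x̄ = 32 − 4.111620·6.885714 = 3.688557
ŷ(11.8) = a + b·11.8 = 3.688557 + 4.111620·11.8 = 52.205677

52.2057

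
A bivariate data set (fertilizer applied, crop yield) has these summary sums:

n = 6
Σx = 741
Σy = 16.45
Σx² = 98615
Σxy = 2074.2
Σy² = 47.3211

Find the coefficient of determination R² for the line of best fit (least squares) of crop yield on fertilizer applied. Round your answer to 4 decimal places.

0.1152

Sxx = Σx² − (Σx)²/n = 98615 − 91513.5 = 7101.5
Sxy = Σxy − (Σx)(Σy)/n = 2074.2 − 2031.575 = 42.625
Syy = Σy² − (Σy)²/n = 47.3211 − 45.100417 = 2.220683
R² = Sxy²/(Sxx·Syy) = (42.625)²/(7101.5·2.220683) = 0.115210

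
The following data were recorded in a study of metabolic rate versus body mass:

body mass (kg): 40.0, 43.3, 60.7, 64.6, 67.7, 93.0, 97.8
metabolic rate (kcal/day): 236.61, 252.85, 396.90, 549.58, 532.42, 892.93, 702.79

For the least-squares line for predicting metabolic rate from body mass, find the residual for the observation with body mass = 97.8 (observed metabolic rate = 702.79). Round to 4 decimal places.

-121.2153

n = 7, Σx = 467.1, Σy = 3564.08, Σxy = 267827.689, Σx² = 34129.67
Sxx = Σx² − (Σx)²/n = 34129.67 − 31168.915714 = 2960.754286
Sxy = Σxy − (Σx)(Σy)/n = 267827.689 − 237825.966857 = 30001.722143
b = Sxy/Sxx = 30001.722143/2960.754286 = 10.133135
a = ȳ − b·x̄ = 509.154286 − 10.133135·66.728571 = -167.015320
ŷ(97.8) = -167.015320 + 10.133135·97.8 = 824.005258
residual = y − ŷ = 702.79 − 824.005258 = -121.215258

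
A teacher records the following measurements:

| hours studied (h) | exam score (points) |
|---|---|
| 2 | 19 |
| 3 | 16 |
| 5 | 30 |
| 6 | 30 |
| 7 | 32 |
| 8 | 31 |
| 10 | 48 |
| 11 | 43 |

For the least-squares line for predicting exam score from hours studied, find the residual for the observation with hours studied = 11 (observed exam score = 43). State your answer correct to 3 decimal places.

-2.429

n = 8, Σx = 52, Σy = 249, Σxy = 1841, Σx² = 408
Sxx = Σx² − (Σx)²/n = 408 − 338 = 70
Sxy = Σxy − (Σx)(Σy)/n = 1841 − 1618.5 = 222.5
b = Sxy/Sxx = 222.5/70 = 3.178571
a = ȳ − b·x̄ = 31.125 − 3.178571·6.5 = 10.464286
ŷ(11) = 10.464286 + 3.178571·11 = 45.428571
residual = y − ŷ = 43 − 45.428571 = -2.428571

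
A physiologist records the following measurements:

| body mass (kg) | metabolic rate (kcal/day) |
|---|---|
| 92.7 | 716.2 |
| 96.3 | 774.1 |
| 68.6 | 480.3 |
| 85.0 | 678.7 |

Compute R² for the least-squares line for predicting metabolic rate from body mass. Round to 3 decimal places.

0.981

n = 4, Σx = 342.6, Σy = 2649.3, Σxy = 231575.65, Σx² = 29797.94, Σy² = 1803495.03
Sxx = Σx² − (Σx)²/n = 29797.94 − 29343.69 = 454.25
Sxy = Σxy − (Σx)(Σy)/n = 231575.65 − 226912.545 = 4663.105
Syy = Σy² − (Σy)²/n = 1803495.03 − 1754697.6225 = 48797.4075
R² = Sxy²/(Sxx·Syy) = (4663.105)²/(454.25·48797.4075) = 0.980977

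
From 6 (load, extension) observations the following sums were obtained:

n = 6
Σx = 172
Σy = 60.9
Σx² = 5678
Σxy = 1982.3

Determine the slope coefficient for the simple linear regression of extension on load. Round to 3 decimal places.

0.316

Sxx = Σx² − (Σx)²/n = 5678 − 4930.666667 = 747.333333
Sxy = Σxy − (Σx)(Σy)/n = 1982.3 − 1745.8 = 236.5
b = Sxy/Sxx = 236.5/747.333333 = 0.316459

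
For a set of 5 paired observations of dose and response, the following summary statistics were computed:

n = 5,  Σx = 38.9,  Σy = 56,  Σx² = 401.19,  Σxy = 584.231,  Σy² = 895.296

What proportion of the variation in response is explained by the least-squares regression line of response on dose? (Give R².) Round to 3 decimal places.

Sxx = Σx² − (Σx)²/n = 401.19 − 302.642 = 98.548
Sxy = Σxy − (Σx)(Σy)/n = 584.231 − 435.68 = 148.551
Syy = Σy² − (Σy)²/n = 895.296 − 627.2 = 268.096
R² = Sxy²/(Sxx·Syy) = (148.551)²/(98.548·268.096) = 0.835243

0.835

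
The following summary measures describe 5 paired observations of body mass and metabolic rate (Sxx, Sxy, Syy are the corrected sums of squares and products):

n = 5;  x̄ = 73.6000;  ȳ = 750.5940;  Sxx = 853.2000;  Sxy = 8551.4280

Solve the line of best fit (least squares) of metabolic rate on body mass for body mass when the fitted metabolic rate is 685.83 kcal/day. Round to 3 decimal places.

67.138

b = Sxy/Sxx = 8551.428/853.2 = 10.022771
a = ȳ − b·x̄ = 750.594 − 10.022771·73.6 = 12.918073
Set a + b·x = 685.83: x = (685.83 − 12.918073) / 10.022771 = 67.138314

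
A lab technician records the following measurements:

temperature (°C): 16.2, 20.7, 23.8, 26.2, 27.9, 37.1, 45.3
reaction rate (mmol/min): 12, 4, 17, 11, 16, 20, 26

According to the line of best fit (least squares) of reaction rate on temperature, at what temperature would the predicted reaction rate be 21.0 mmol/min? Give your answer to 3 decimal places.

38.133

n = 7, Σx = 197.2, Σy = 106, Σxy = 3336.2, Σx² = 6150.72
Sxx = Σx² − (Σx)²/n = 6150.72 − 5555.405714 = 595.314286
Sxy = Σxy − (Σx)(Σy)/n = 3336.2 − 2986.171429 = 350.028571
b = Sxy/Sxx = 350.028571/595.314286 = 0.587973
a = ȳ − b·x̄ = 15.142857 − 0.587973·28.171429 = -1.421175
Set a + b·x = 21.0: x = (21.0 − (-1.421175)) / 0.587973 = 38.133018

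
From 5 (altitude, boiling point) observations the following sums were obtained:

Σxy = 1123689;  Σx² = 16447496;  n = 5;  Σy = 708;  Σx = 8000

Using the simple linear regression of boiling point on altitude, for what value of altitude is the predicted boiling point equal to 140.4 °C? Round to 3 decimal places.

2080.408

Sxx = Σx² − (Σx)²/n = 16447496 − 12800000 = 3647496
Sxy = Σxy − (Σx)(Σy)/n = 1123689 − 1132800 = -9111
b = Sxy/Sxx = -9111/3647496 = -0.002498
a = ȳ − b·x̄ = 141.6 − (-0.002498)·1600 = 145.596605
Set a + b·x = 140.4: x = (140.4 − 145.596605) / (-0.002498) = 2080.407771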